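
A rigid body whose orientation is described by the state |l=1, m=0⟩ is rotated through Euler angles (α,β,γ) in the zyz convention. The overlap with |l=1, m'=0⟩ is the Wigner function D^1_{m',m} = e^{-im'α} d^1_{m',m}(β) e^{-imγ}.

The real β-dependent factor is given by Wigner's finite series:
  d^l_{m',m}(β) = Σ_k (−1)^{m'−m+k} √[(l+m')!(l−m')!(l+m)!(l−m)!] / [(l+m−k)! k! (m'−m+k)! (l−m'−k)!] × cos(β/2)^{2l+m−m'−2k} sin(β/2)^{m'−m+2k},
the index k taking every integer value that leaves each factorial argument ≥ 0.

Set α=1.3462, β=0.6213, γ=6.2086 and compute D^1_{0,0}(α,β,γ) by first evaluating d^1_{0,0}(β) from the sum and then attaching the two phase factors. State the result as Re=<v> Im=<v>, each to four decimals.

Split into d^1_{0,0}(β=0.6213) × two z-phases.
With c≡cos(β/2)=0.952135 and s≡sin(β/2)=0.305678, N=[1·1·1·1]^{1/2}=1.000000
Admissible k: 0..1 (factorial args all ≥0)
  k=0: (−1)^0·1.0000/(1)·0.9521^2·0.3057^0 = +0.906561
  k=1: (−1)^1·1.0000/(1)·0.9521^0·0.3057^2 = -0.093439
d^1_{0,0}(0.6213) = +0.906561 -0.093439 = +0.813122
Attach z-rotation phases: D = e^{-i(0)(1.3462)}·(+0.813122)·e^{-i(0)(6.2086)} = +0.813122+0.000000i

Re=0.8131 Im=0.0000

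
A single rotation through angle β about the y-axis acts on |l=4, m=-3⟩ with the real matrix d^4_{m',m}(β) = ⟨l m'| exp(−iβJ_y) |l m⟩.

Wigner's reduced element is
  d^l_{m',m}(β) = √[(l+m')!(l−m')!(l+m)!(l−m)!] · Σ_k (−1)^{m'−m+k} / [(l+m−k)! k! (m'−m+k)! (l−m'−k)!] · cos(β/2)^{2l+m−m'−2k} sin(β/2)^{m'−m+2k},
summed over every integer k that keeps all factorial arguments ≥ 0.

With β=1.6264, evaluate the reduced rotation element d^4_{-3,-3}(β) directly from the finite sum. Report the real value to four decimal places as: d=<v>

d^4_{-3,-3}(β=1.6264) via Wigner's sum:
With c≡cos(β/2)=0.687177 and s≡sin(β/2)=0.726490, N=[1·5040·1·5040]^{1/2}=5040.000000
k: max(0,(-3)−(-3))=0 … min(4+(-3),4−(-3))=1
  k=0: (−1)^0·5040.0000/(5040)·0.6872^8·0.7265^0 = +0.049722
  k=1: (−1)^1·5040.0000/(720)·0.6872^6·0.7265^2 = -0.389018
d^4_{-3,-3}(1.6264) = +0.049722 -0.389018 = -0.339296

d=-0.3393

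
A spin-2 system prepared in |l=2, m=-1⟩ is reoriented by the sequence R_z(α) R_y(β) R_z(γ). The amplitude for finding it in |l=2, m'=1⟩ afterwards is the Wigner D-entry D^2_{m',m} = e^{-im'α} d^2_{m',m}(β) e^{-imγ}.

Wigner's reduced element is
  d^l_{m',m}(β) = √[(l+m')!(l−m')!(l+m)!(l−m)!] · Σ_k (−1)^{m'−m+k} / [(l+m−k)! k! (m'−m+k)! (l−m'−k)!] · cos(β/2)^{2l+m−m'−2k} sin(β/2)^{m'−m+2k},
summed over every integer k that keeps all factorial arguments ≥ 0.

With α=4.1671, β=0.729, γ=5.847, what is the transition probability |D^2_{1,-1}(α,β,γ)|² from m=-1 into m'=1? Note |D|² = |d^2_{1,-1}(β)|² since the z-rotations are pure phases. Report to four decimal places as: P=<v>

P=0.1003

First d^2_{1,-1}(β=0.729), then the phase factors e^{-i(1)α} and e^{-i(-1)γ}:
With c≡cos(β/2)=0.934302 and s≡sin(β/2)=0.356482, N=[6·1·1·6]^{1/2}=6.000000
k: max(0,(-1)−(1))=0 … min(2+(-1),2−(1))=1
  k=0: (−1)^2·6.0000/(2)·0.9343^2·0.3565^2 = +0.332791
  k=1: (−1)^3·6.0000/(6)·0.9343^0·0.3565^4 = -0.016149
d^2_{1,-1}(0.729) = +0.332791 -0.016149 = +0.316642
|D^2_{1,-1}|² = |d^2_{1,-1}(β)|² = (+0.316642)² = 0.100262 (the z-rotation phases have unit modulus)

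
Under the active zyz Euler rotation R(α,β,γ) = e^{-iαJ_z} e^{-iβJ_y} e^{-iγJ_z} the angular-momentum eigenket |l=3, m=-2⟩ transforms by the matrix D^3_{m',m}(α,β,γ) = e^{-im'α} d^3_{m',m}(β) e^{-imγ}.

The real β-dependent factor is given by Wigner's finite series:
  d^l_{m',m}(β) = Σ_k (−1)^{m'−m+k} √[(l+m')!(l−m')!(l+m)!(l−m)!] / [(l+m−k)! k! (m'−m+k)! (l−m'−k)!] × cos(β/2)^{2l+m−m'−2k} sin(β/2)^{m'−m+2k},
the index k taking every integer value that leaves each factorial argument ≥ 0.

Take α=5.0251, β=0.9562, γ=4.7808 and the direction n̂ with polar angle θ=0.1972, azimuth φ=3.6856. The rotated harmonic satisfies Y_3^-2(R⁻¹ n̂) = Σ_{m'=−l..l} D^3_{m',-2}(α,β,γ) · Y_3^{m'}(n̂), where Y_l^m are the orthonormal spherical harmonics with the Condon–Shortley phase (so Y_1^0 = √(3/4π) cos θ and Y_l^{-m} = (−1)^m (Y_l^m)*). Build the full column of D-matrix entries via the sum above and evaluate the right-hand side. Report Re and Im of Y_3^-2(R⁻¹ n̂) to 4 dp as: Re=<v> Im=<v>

Need the full column D^3_{m',-2} for m'=−3..3 at α=5.0251, β=0.9562, γ=4.7808.
cos(β/2)=0.887871, sin(β/2)=0.460093
d^3_{-3,-2}: single k=1 term ⇒ +0.621828;  D = +0.546940-0.295848i
d^3_{-2,-2}: k∈[0..1] ⇒ +0.489890 -0.657749 = -0.167859;  D = -0.121411-0.115915i
d^3_{-1,-2}: k∈[0..1] ⇒ -0.802776 +0.431138 = -0.371638;  D = +0.161493-0.334716i
d^3_{0,-2}: k∈[0..1] ⇒ +0.720528 -0.193483 = +0.527045;  D = -0.522120-0.071887i
d^3_{1,-2}: k∈[0..1] ⇒ -0.431138 +0.057887 = -0.373251;  D = +0.065313+0.367493i
d^3_{2,-2}: k∈[0..1] ⇒ +0.176625 -0.009486 = +0.167139;  D = +0.147582-0.078453i
d^3_{3,-2}: single k=0 term ⇒ -0.044839;  D = -0.032206-0.031197i
Y_3^{m'}(θ=0.1972,φ=3.6856) and Σ D·Y over m':
  (+0.5469-0.2958i)·(+0.0002+0.0031i)  (-0.1214-0.1159i)·(+0.0179-0.0341i)  (+0.1615-0.3347i)·(-0.2063+0.1248i)  (-0.5221-0.0719i)·(+0.6617+0.0000i)  (+0.0653+0.3675i)·(+0.2063+0.1248i)  (+0.1476-0.0785i)·(+0.0179+0.0341i)  (-0.0322-0.0312i)·(-0.0002+0.0031i)
Y_3^-2(R⁻¹ n̂) = -0.369069+0.132872i

Re=-0.3691 Im=0.1329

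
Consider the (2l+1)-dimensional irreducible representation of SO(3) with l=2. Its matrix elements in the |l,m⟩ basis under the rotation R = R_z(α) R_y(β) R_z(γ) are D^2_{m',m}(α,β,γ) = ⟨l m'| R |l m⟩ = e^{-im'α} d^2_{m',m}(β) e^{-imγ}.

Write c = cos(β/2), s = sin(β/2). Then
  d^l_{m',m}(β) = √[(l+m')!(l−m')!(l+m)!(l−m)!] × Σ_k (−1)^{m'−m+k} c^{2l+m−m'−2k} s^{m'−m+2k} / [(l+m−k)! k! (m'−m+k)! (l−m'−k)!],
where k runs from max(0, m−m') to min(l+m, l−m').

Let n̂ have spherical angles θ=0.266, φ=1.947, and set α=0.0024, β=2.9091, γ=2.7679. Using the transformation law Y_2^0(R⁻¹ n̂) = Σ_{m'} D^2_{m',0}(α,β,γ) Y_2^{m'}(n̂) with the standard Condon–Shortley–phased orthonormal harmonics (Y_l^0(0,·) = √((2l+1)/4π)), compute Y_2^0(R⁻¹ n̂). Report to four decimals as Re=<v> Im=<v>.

Re=0.5584 Im=0.0000

Need the full column D^2_{m',0} for m'=−2..2 at α=0.0024, β=2.9091, γ=2.7679.
cos(β/2)=0.115985, sin(β/2)=0.993251
d^2_{-2,0}: single k=2 term ⇒ +0.032508;  D = +0.032508+0.000156i
d^2_{-1,0}: k∈[1..2] ⇒ +0.003796 -0.278390 = -0.274594;  D = -0.274593-0.000659i
d^2_{0,0}: k∈[0..2] ⇒ +0.000181 -0.053086 +0.973276 = +0.920371;  D = +0.920371+0.000000i
d^2_{1,0}: k∈[0..1] ⇒ -0.003796 +0.278390 = +0.274594;  D = +0.274593-0.000659i
d^2_{2,0}: single k=0 term ⇒ +0.032508;  D = +0.032508-0.000156i
Y_2^{m'}(θ=0.266,φ=1.947) and Σ D·Y over m':
  (+0.0325+0.0002i)·(-0.0195+0.0182i)  (-0.2746-0.0007i)·(-0.0720-0.1822i)  (+0.9204+0.0000i)·(+0.5654+0.0000i)  (+0.2746-0.0007i)·(+0.0720-0.1822i)  (+0.0325-0.0002i)·(-0.0195-0.0182i)
Y_2^0(R⁻¹ n̂) = +0.558399-0.000000i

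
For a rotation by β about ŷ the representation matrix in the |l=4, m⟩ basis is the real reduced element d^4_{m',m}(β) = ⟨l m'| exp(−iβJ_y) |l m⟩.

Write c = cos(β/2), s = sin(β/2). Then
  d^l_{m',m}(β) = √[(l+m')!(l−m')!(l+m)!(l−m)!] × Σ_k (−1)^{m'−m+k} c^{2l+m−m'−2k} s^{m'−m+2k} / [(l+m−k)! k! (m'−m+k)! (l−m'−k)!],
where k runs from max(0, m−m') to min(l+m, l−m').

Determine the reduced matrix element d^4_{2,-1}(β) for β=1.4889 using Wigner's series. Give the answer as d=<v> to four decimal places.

d=0.0540

d^4_{2,-1}(β=1.4889) via Wigner's sum:
c=cos(1.4889/2)=0.735461, s=sin(1.4889/2)=0.677567; N=√[720·2·6·120]=1018.233765
k: max(0,(-1)−(2))=0 … min(4+(-1),4−(2))=2
  k=0: (−1)^3·1018.2338/(72)·0.7355^5·0.6776^3 = -0.946607
  k=1: (−1)^4·1018.2338/(48)·0.7355^3·0.6776^5 = +1.205167
  k=2: (−1)^5·1018.2338/(240)·0.7355^1·0.6776^7 = -0.204580
d^4_{2,-1}(1.4889) = -0.946607 +1.205167 -0.204580 = +0.053980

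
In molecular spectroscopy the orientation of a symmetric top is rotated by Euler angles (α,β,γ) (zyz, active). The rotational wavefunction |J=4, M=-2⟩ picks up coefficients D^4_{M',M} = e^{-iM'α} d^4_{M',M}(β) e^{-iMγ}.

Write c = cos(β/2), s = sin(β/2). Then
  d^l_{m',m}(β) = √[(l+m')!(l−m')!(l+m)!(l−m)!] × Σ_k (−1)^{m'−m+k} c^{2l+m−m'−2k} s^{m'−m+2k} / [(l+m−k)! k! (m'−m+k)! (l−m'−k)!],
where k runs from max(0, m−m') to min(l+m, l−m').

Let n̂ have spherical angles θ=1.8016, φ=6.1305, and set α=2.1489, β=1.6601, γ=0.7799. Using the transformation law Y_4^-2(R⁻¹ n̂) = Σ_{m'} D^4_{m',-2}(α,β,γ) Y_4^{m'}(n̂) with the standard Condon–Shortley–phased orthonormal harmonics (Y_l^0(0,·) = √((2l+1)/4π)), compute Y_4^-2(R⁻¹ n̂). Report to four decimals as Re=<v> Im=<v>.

Need the full column D^4_{m',-2} for m'=−4..4 at α=2.1489, β=1.6601, γ=0.7799.
cos(β/2)=0.674839, sin(β/2)=0.737965
d^4_{-4,-2}: single k=2 term ⇒ +0.272177;  D = -0.202706-0.181633i
d^4_{-3,-2}: k∈[1..2] ⇒ +0.175995 -0.631383 = -0.455388;  D = +0.069186-0.450102i
d^4_{-2,-2}: k∈[0..2] ⇒ +0.043013 -0.617239 +0.922646 = +0.348420;  D = +0.317340-0.143846i
d^4_{-1,-2}: k∈[0..2] ⇒ -0.199560 +1.193203 -0.951249 = +0.042394;  D = -0.035757-0.022774i
d^4_{0,-2}: k∈[0..2] ⇒ +0.487970 -1.556086 +0.697809 = -0.370307;  D = -0.004072-0.370285i
d^4_{1,-2}: k∈[0..2] ⇒ -0.795468 +1.426874 -0.341261 = +0.290144;  D = +0.241238-0.161208i
d^4_{2,-2}: k∈[0..2] ⇒ +0.922646 -0.882666 +0.087960 = +0.127940;  D = -0.117661-0.050245i
d^4_{3,-2}: k∈[0..1] ⇒ -0.755031 +0.300964 = -0.454067;  D = -0.078838-0.447170i
d^4_{4,-2}: single k=0 term ⇒ +0.389219;  D = +0.284093-0.266051i
Y_4^{m'}(θ=1.8016,φ=6.1305) and Σ D·Y over m':
  (-0.2027-0.1816i)·(+0.3256+0.2279i)  (+0.0692-0.4501i)·(-0.2369-0.1168i)  (+0.3173-0.1438i)·(-0.1916-0.0604i)  (-0.0358-0.0228i)·(+0.2742+0.0422i)  (-0.0041-0.3703i)·(+0.1614+0.0000i)  (+0.2412-0.1612i)·(-0.2742+0.0422i)  (-0.1177-0.0502i)·(-0.1916+0.0604i)  (-0.0788-0.4472i)·(+0.2369-0.1168i)  (+0.2841-0.2661i)·(+0.3256-0.2279i)
Y_4^-2(R⁻¹ n̂) = -0.245389-0.257106i

Re=-0.2454 Im=-0.2571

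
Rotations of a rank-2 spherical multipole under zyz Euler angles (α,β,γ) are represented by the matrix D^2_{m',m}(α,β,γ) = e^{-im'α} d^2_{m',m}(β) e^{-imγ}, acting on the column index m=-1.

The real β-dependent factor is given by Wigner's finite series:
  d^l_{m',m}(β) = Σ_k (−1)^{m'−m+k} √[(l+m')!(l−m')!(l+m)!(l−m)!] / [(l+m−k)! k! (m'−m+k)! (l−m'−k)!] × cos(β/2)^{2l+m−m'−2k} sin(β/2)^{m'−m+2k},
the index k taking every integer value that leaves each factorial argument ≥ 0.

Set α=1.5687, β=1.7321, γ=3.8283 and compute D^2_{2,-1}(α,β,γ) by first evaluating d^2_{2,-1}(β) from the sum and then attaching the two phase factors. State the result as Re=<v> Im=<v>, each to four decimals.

D^2_{2,-1}(1.5687,1.7321,3.8283) = e^{-i·2·1.5687}·d^2_{2,-1}(1.7321)·e^{-i·-1·3.8283}. Compute d first:
With c≡cos(β/2)=0.647841 and s≡sin(β/2)=0.761776, N=[24·1·1·6]^{1/2}=12.000000
Admissible k: 0..0 (factorial args all ≥0)
  k=0: (−1)^3·12.0000/(6)·0.6478^1·0.7618^3 = -0.572769
d^2_{2,-1}(1.7321) = -0.572769
Phases: e^{-i·(2)·1.5687}=-0.999991-0.004193i, e^{-i·(-1)·3.8283}=-0.773338-0.633994i ⇒ D=-0.441418-0.364987i

Re=-0.4414 Im=-0.3650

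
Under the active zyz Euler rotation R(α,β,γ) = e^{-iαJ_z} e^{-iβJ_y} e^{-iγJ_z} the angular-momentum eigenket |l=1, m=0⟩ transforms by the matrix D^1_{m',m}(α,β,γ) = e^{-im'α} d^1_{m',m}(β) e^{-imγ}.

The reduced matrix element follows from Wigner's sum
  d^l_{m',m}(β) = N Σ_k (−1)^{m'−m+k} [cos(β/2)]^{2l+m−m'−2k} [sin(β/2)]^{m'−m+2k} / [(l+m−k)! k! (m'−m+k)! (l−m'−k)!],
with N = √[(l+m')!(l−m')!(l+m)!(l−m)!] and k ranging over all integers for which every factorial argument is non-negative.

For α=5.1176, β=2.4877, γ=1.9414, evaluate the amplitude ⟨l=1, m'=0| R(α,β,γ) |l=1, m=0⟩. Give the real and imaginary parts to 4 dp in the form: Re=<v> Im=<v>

Re=-0.7937 Im=0.0000

D^1_{0,0}(5.1176,2.4877,1.9414) = e^{-i·0·5.1176}·d^1_{0,0}(2.4877)·e^{-i·0·1.9414}. Compute d first:
c=cos(2.4877/2)=0.321153, s=sin(2.4877/2)=0.947027; N=√[1·1·1·1]=1.000000
The bounds max(0,m−m')=0 and min(l+m,l−m')=1 give 2 terms
  k=0: (−1)^0·1.0000/(1)·0.3212^2·0.9470^0 = +0.103139
  k=1: (−1)^1·1.0000/(1)·0.3212^0·0.9470^2 = -0.896861
d^1_{0,0}(2.4877) = +0.103139 -0.896861 = -0.793722
Phases: e^{-i·(0)·5.1176}=+1.000000+0.000000i, e^{-i·(0)·1.9414}=+1.000000+0.000000i ⇒ D=-0.793722+0.000000i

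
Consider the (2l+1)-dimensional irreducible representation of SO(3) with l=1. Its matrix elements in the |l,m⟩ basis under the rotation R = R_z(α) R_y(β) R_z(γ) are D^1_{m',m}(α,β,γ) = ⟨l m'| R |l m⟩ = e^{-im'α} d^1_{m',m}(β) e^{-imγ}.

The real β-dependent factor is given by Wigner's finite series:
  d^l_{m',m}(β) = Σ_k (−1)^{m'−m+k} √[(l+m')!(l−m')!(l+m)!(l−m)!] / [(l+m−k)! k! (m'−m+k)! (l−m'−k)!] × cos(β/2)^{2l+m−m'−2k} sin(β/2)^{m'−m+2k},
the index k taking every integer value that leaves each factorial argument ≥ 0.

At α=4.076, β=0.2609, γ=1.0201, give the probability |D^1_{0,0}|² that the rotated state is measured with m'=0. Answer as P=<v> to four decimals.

First d^1_{0,0}(β=0.2609), then the phase factors e^{-i(0)α} and e^{-i(0)γ}:
c=cos(0.2609/2)=0.991503, s=sin(0.2609/2)=0.130080; N=√[1·1·1·1]=1.000000
k∈{0,1} keeps every argument non-negative
  k=0: (−1)^0·1.0000/(1)·0.9915^2·0.1301^0 = +0.983079
  k=1: (−1)^1·1.0000/(1)·0.9915^0·0.1301^2 = -0.016921
d^1_{0,0}(0.2609) = +0.983079 -0.016921 = +0.966158
|D^1_{0,0}|² = |d^1_{0,0}(β)|² = (+0.966158)² = 0.933462 (the z-rotation phases have unit modulus)

P=0.9335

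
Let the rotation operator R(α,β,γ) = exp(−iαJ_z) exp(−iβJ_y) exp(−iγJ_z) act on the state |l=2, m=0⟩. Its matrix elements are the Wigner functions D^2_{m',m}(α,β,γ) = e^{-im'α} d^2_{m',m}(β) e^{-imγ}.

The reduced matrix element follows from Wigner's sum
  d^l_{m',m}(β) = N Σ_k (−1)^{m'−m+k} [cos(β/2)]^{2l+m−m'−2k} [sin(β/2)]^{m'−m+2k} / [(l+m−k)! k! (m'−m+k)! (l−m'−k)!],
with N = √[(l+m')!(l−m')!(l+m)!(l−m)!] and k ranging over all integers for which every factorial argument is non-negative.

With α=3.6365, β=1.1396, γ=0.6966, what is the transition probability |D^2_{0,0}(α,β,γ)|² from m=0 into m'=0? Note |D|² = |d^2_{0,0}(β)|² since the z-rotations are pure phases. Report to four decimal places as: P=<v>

Split into d^2_{0,0}(β=1.1396) × two z-phases.
c=cos(1.1396/2)=0.842009, s=sin(1.1396/2)=0.539464; N=√[2·2·2·2]=4.000000
The bounds max(0,m−m')=0 and min(l+m,l−m')=2 give 3 terms
  k=0: (−1)^0·4.0000/(4)·0.8420^4·0.5395^0 = +0.502651
  k=1: (−1)^1·4.0000/(1)·0.8420^2·0.5395^2 = -0.825311
  k=2: (−1)^2·4.0000/(4)·0.8420^0·0.5395^4 = +0.084693
d^2_{0,0}(1.1396) = +0.502651 -0.825311 +0.084693 = -0.237967
|D^2_{0,0}|² = |d^2_{0,0}(β)|² = (-0.237967)² = 0.056628 (the z-rotation phases have unit modulus)

P=0.0566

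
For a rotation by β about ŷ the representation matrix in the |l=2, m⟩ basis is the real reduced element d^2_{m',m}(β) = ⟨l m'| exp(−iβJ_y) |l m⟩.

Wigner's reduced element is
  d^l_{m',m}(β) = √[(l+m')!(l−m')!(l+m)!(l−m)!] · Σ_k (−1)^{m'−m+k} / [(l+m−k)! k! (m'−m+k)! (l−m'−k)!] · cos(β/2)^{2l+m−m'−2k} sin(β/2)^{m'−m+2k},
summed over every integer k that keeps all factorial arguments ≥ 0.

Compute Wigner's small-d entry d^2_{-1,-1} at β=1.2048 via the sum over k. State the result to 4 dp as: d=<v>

d^2_{-1,-1}(β=1.2048) via Wigner's sum:
c=cos(1.2048/2)=0.823978, s=sin(1.2048/2)=0.566622; N=√[1·6·1·6]=6.000000
k∈{0,1} keeps every argument non-negative
  k=0: (−1)^0·6.0000/(6)·0.8240^4·0.5666^0 = +0.460959
  k=1: (−1)^1·6.0000/(2)·0.8240^2·0.5666^2 = -0.653942
d^2_{-1,-1}(1.2048) = +0.460959 -0.653942 = -0.192982

d=-0.1930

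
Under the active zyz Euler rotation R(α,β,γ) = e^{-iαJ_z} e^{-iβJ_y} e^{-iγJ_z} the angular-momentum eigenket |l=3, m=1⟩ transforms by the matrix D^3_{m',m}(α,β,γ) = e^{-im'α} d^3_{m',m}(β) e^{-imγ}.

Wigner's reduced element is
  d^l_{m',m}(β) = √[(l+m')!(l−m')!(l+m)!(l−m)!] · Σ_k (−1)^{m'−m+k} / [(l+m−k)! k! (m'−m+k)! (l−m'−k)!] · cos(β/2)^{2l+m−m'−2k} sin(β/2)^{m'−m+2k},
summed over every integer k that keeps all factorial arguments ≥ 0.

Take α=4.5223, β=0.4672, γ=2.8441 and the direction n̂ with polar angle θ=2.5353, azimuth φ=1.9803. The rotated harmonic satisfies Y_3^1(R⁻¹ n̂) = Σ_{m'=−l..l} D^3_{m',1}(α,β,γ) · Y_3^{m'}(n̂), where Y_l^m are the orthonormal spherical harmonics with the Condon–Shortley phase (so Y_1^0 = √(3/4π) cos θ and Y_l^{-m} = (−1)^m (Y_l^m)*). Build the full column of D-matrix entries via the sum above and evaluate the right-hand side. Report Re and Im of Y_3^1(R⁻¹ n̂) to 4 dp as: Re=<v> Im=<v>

Re=0.0522 Im=-0.3612

Need the full column D^3_{m',1} for m'=−3..3 at α=4.5223, β=0.4672, γ=2.8441.
cos(β/2)=0.972839, sin(β/2)=0.231481
d^3_{-3,1}: single k=4 term ⇒ +0.010524;  D = -0.002835-0.010135i
d^3_{-2,1}: k∈[3..4] ⇒ +0.072227 -0.002045 = +0.070183;  D = +0.069943-0.005796i
d^3_{-1,1}: k∈[2..4] ⇒ +0.287970 -0.021739 +0.000154 = +0.266385;  D = -0.028556+0.264850i
d^3_{0,1}: k∈[1..3] ⇒ +0.698734 -0.118681 +0.002240 = +0.582293;  D = -0.556715-0.170684i
d^3_{1,1}: k∈[0..2] ⇒ +0.847709 -0.383960 +0.016304 = +0.480053;  D = +0.224900-0.424112i
d^3_{2,1}: k∈[0..1] ⇒ -0.637854 +0.072227 = -0.565627;  D = -0.440643-0.354637i
d^3_{3,1}: single k=0 term ⇒ +0.185884;  D = -0.141808+0.120181i
Y_3^{m'}(θ=2.5353,φ=1.9803) and Σ D·Y over m':
  (-0.0028-0.0101i)·(+0.0727+0.0259i)  (+0.0699-0.0058i)·(+0.1862-0.1992i)  (-0.0286+0.2649i)·(-0.1743-0.4015i)  (-0.5567-0.1707i)·(-0.1155+0.0000i)  (+0.2249-0.4241i)·(+0.1743-0.4015i)  (-0.4406-0.3546i)·(+0.1862+0.1992i)  (-0.1418+0.1202i)·(-0.0727+0.0259i)
Y_3^1(R⁻¹ n̂) = +0.052209-0.361225i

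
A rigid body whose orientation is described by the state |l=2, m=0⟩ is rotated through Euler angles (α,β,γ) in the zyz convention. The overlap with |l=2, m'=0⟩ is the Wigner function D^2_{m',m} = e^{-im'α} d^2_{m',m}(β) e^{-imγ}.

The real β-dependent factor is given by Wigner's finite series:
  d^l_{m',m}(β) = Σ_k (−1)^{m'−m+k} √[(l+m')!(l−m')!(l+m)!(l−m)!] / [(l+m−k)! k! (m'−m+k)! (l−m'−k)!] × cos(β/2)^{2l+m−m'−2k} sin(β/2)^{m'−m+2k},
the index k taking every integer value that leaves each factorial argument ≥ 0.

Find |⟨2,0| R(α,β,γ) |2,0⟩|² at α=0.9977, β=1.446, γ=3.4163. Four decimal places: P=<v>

Split into d^2_{0,0}(β=1.446) × two z-phases.
Half-angle: c=0.749824, s=0.661637. N=√(2·2·2·2)=4.000000
Admissible k: 0..2 (factorial args all ≥0)
  k=0: (−1)^0·4.0000/(4)·0.7498^4·0.6616^0 = +0.316110
  k=1: (−1)^1·4.0000/(1)·0.7498^2·0.6616^2 = -0.984507
  k=2: (−1)^2·4.0000/(4)·0.7498^0·0.6616^4 = +0.191637
d^2_{0,0}(1.446) = +0.316110 -0.984507 +0.191637 = -0.476760
|D^2_{0,0}|² = |d^2_{0,0}(β)|² = (-0.476760)² = 0.227300 (the z-rotation phases have unit modulus)

P=0.2273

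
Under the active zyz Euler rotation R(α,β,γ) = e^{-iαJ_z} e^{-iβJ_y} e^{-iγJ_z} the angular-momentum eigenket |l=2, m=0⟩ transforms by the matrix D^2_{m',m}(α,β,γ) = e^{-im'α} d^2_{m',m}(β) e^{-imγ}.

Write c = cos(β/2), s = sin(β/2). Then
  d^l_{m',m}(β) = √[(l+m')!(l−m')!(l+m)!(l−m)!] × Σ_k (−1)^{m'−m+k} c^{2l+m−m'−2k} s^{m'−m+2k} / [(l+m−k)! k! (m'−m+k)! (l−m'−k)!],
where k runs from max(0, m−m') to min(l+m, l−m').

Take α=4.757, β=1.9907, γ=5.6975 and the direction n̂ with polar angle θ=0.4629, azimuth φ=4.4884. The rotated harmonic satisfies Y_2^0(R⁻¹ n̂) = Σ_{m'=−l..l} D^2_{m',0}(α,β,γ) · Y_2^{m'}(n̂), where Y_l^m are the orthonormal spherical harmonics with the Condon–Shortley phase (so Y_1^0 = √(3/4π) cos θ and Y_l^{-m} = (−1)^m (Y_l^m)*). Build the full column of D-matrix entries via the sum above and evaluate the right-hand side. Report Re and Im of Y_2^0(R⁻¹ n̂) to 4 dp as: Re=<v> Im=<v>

Need the full column D^2_{m',0} for m'=−2..2 at α=4.757, β=1.9907, γ=5.6975.
cos(β/2)=0.544209, sin(β/2)=0.838949
d^2_{-2,0}: single k=2 term ⇒ +0.510598;  D = -0.508567-0.045496i
d^2_{-1,0}: k∈[1..2] ⇒ +0.331214 -0.787135 = -0.455920;  D = -0.020332+0.455467i
d^2_{0,0}: k∈[0..2] ⇒ +0.087713 -0.833803 +0.495385 = -0.250705;  D = -0.250705+0.000000i
d^2_{1,0}: k∈[0..1] ⇒ -0.331214 +0.787135 = +0.455920;  D = +0.020332+0.455467i
d^2_{2,0}: single k=0 term ⇒ +0.510598;  D = -0.508567+0.045496i
Y_2^{m'}(θ=0.4629,φ=4.4884) and Σ D·Y over m':
  (-0.5086-0.0455i)·(-0.0694-0.0334i)  (-0.0203+0.4555i)·(-0.0686+0.3010i)  (-0.2507+0.0000i)·(+0.4421+0.0000i)  (+0.0203+0.4555i)·(+0.0686+0.3010i)  (-0.5086+0.0455i)·(-0.0694+0.0334i)
Y_2^0(R⁻¹ n̂) = -0.314630+0.000000i

Re=-0.3146 Im=0.0000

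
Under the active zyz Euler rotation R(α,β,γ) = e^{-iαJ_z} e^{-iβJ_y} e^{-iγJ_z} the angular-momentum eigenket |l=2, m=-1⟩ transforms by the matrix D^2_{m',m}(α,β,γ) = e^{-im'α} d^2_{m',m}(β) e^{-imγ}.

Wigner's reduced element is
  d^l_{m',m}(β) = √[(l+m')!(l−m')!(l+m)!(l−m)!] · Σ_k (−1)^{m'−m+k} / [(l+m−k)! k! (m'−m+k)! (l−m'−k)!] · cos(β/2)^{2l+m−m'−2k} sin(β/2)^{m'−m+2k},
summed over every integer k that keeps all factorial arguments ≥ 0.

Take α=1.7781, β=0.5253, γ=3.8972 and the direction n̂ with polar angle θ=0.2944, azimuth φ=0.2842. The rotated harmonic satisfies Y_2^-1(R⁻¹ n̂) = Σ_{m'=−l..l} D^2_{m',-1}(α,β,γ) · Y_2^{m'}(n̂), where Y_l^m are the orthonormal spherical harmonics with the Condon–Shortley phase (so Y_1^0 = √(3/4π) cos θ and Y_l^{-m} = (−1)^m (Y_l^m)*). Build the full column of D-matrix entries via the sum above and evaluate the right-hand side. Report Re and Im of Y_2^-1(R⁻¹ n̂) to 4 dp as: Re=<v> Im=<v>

Re=0.3459 Im=0.0683

Need the full column D^2_{m',-1} for m'=−2..2 at α=1.7781, β=0.5253, γ=3.8972.
cos(β/2)=0.965705, sin(β/2)=0.259641
d^2_{-2,-1}: single k=1 term ⇒ +0.467667;  D = +0.182368+0.430644i
d^2_{-1,-1}: k∈[0..1] ⇒ +0.869718 -0.188606 = +0.681112;  D = +0.559096-0.389005i
d^2_{0,-1}: k∈[0..1] ⇒ -0.572772 +0.041404 = -0.531369;  D = +0.386760+0.364376i
d^2_{1,-1}: k∈[0..1] ⇒ +0.188606 -0.004545 = +0.184062;  D = -0.095940+0.157080i
d^2_{2,-1}: single k=0 term ⇒ -0.033806;  D = -0.031859-0.011306i
Y_2^{m'}(θ=0.2944,φ=0.2842) and Σ D·Y over m':
  (+0.1824+0.4306i)·(+0.0274-0.0175i)  (+0.5591-0.3890i)·(+0.2059-0.0601i)  (+0.3868+0.3644i)·(+0.5511+0.0000i)  (-0.0959+0.1571i)·(-0.2059-0.0601i)  (-0.0319-0.0113i)·(+0.0274+0.0175i)
Y_2^-1(R⁻¹ n̂) = +0.345946+0.068251i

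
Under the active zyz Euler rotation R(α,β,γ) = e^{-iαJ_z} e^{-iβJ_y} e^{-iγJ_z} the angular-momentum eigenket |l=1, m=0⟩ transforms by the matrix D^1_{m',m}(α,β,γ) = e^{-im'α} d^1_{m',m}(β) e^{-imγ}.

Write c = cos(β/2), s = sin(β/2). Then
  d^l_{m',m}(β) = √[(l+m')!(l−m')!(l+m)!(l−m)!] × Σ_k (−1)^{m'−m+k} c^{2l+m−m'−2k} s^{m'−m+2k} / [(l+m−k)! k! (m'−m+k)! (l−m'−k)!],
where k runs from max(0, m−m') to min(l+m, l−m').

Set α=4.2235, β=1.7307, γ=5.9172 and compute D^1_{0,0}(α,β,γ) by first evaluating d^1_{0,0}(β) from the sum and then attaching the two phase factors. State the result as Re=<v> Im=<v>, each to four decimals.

Re=-0.1592 Im=0.0000

Split into d^1_{0,0}(β=1.7307) × two z-phases.
c=cos(1.7307/2)=0.648374, s=sin(1.7307/2)=0.761322; N=√[1·1·1·1]=1.000000
Admissible k: 0..1 (factorial args all ≥0)
  k=0: (−1)^0·1.0000/(1)·0.6484^2·0.7613^0 = +0.420388
  k=1: (−1)^1·1.0000/(1)·0.6484^0·0.7613^2 = -0.579612
d^1_{0,0}(1.7307) = +0.420388 -0.579612 = -0.159223
D = (+1.000000+0.000000i)·(-0.159223)·(+1.000000+0.000000i) = -0.159223+0.000000i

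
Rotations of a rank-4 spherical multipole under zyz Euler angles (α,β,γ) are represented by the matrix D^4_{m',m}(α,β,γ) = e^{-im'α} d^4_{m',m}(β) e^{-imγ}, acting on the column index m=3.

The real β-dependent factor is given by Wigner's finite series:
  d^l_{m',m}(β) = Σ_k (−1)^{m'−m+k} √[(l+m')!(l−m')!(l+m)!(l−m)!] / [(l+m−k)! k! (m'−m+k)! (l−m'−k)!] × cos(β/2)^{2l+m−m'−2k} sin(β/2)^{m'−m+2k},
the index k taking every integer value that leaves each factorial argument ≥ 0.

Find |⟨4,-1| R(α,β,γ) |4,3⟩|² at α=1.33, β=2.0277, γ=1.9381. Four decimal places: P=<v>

Split into d^4_{-1,3}(β=2.0277) × two z-phases.
c=cos(2.0277/2)=0.528596, s=sin(2.0277/2)=0.848873; N=√[6·120·5040·1]=1904.940944
Admissible k: 4..5 (factorial args all ≥0)
  k=4: (−1)^0·1904.9409/(144)·0.5286^4·0.8489^4 = +0.536275
  k=5: (−1)^1·1904.9409/(240)·0.5286^2·0.8489^6 = -0.829805
d^4_{-1,3}(2.0277) = +0.536275 -0.829805 = -0.293530
|D^4_{-1,3}|² = |d^4_{-1,3}(β)|² = (-0.293530)² = 0.086160 (the z-rotation phases have unit modulus)

P=0.0862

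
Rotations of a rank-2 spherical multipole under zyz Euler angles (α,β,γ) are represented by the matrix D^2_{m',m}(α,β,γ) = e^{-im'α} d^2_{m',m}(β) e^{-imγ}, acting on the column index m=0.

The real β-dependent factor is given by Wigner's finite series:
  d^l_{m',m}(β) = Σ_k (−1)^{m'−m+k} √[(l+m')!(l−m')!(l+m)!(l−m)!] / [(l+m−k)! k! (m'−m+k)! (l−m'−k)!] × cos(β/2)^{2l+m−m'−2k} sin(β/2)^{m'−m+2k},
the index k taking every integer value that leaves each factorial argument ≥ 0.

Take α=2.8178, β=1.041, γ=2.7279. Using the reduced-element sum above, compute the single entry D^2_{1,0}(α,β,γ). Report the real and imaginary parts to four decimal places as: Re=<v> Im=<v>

Re=0.5063 Im=0.1699

First d^2_{1,0}(β=1.041), then the phase factors e^{-i(1)α} and e^{-i(0)γ}:
c=cos(1.041/2)=0.867571, s=sin(1.041/2)=0.497314; N=√[6·1·2·2]=4.898979
Admissible k: 0..1 (factorial args all ≥0)
  k=0: (−1)^1·4.8990/(2)·0.8676^3·0.4973^1 = -0.795465
  k=1: (−1)^2·4.8990/(2)·0.8676^1·0.4973^3 = +0.261380
d^2_{1,0}(1.041) = -0.795465 +0.261380 = -0.534084
Attach z-rotation phases: D = e^{-i(1)(2.8178)}·(-0.534084)·e^{-i(0)(2.7279)} = +0.506331+0.169927i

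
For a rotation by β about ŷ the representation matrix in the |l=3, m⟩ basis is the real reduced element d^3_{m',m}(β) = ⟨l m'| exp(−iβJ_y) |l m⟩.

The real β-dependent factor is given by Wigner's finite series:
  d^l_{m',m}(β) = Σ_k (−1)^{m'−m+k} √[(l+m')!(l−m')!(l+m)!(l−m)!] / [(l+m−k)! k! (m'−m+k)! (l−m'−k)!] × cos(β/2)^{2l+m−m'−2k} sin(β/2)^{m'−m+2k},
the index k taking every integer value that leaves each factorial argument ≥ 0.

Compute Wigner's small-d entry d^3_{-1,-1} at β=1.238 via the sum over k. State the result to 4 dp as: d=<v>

d=-0.4421

d^3_{-1,-1}(β=1.238) via Wigner's sum:
Half-angle: c=0.814459, s=0.580221. N=√(2·24·2·24)=48.000000
Admissible k: 0..2 (factorial args all ≥0)
  k=0: (−1)^0·48.0000/(48)·0.8145^6·0.5802^0 = +0.291888
  k=1: (−1)^1·48.0000/(6)·0.8145^4·0.5802^2 = -1.185097
  k=2: (−1)^2·48.0000/(8)·0.8145^2·0.5802^4 = +0.451090
d^3_{-1,-1}(1.238) = +0.291888 -1.185097 +0.451090 = -0.442119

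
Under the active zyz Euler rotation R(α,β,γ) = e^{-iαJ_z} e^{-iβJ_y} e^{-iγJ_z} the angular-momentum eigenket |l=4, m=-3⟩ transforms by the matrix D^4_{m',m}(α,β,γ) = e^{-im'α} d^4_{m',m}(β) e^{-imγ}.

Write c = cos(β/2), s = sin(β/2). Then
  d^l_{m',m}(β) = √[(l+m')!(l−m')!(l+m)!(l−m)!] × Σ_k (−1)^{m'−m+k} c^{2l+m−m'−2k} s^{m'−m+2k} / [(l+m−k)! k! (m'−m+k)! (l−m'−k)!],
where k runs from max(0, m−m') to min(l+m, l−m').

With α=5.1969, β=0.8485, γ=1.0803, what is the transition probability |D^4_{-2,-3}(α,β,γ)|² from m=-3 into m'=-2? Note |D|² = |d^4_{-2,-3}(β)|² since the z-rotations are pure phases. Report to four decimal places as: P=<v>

P=0.0973

D^4_{-2,-3}(5.1969,0.8485,1.0803) = e^{-i·-2·5.1969}·d^4_{-2,-3}(0.8485)·e^{-i·-3·1.0803}. Compute d first:
Half-angle: c=0.911348, s=0.411637. N=√(2·720·1·5040)=2693.993318
Admissible k: 0..1 (factorial args all ≥0)
  k=0: (−1)^1·2693.9933/(720)·0.9113^7·0.4116^1 = -0.804207
  k=1: (−1)^2·2693.9933/(240)·0.9113^5·0.4116^3 = +0.492210
d^4_{-2,-3}(0.8485) = -0.804207 +0.492210 = -0.311997
|D^4_{-2,-3}|² = |d^4_{-2,-3}(β)|² = (-0.311997)² = 0.097342 (the z-rotation phases have unit modulus)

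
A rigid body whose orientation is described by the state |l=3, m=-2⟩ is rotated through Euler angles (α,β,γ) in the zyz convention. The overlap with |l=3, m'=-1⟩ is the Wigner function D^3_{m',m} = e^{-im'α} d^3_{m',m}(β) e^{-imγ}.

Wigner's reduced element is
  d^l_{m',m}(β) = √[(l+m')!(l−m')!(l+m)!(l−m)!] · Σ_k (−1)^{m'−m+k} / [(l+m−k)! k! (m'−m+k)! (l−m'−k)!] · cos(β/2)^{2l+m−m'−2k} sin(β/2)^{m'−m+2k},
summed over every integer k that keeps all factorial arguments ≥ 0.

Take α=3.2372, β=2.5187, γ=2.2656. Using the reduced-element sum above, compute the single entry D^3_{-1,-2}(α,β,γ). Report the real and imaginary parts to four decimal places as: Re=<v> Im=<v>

Re=0.0127 Im=0.1483

Split into d^3_{-1,-2}(β=2.5187) × two z-phases.
Half-angle: c=0.306436, s=0.951891. N=√(2·24·1·120)=75.894664
The bounds max(0,m−m')=0 and min(l+m,l−m')=1 give 2 terms
  k=0: (−1)^1·75.8947/(24)·0.3064^5·0.9519^1 = -0.008134
  k=1: (−1)^2·75.8947/(12)·0.3064^3·0.9519^3 = +0.156968
d^3_{-1,-2}(2.5187) = -0.008134 +0.156968 = +0.148834
D = (-0.995433-0.095462i)·(+0.148834)·(-0.180199-0.983630i) = +0.012722+0.148289i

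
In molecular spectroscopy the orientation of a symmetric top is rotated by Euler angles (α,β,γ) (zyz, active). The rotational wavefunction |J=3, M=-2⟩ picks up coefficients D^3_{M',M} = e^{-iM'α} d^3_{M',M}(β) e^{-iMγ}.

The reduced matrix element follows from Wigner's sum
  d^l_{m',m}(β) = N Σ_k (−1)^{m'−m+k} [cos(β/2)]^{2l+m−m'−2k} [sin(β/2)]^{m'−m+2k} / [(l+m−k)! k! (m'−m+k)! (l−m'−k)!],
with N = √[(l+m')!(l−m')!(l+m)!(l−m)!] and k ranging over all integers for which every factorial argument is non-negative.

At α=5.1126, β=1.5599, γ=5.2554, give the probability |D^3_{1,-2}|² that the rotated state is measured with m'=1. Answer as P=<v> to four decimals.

P=0.1630

First d^3_{1,-2}(β=1.5599), then the phase factors e^{-i(1)α} and e^{-i(-2)γ}:
Half-angle: c=0.710949, s=0.703244. N=√(24·2·1·120)=75.894664
The bounds max(0,m−m')=0 and min(l+m,l−m')=1 give 2 terms
  k=0: (−1)^3·75.8947/(12)·0.7109^3·0.7032^3 = -0.790429
  k=1: (−1)^4·75.8947/(24)·0.7109^1·0.7032^5 = +0.386695
d^3_{1,-2}(1.5599) = -0.790429 +0.386695 = -0.403734
|D^3_{1,-2}|² = |d^3_{1,-2}(β)|² = (-0.403734)² = 0.163001 (the z-rotation phases have unit modulus)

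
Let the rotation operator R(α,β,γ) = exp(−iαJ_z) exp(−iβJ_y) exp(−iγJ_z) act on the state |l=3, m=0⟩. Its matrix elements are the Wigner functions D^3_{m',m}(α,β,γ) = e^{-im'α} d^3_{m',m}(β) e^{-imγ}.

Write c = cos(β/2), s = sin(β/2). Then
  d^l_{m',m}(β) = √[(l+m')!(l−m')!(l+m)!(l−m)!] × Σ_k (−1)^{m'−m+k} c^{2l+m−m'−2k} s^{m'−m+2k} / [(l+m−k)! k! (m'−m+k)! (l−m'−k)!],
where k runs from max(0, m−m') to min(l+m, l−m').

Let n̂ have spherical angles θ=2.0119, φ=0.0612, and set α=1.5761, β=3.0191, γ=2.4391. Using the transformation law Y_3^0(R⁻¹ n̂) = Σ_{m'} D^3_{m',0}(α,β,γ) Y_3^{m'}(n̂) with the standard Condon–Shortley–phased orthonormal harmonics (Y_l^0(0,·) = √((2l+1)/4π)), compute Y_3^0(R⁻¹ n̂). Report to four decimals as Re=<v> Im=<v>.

Need the full column D^3_{m',0} for m'=−3..3 at α=1.5761, β=3.0191, γ=2.4391.
cos(β/2)=0.061208, sin(β/2)=0.998125
d^3_{-3,0}: single k=3 term ⇒ +0.001020;  D = +0.000016-0.001020i
d^3_{-2,0}: k∈[2..3] ⇒ +0.000077 -0.020367 = -0.020290;  D = +0.020289+0.000215i
d^3_{-1,0}: k∈[1..3] ⇒ +0.000003 -0.002370 +0.210051 = +0.207684;  D = -0.001101+0.207681i
d^3_{0,0}: k∈[0..3] ⇒ +0.000000 -0.000126 +0.033466 -0.988803 = -0.955463;  D = -0.955463+0.000000i
d^3_{1,0}: k∈[0..2] ⇒ -0.000003 +0.002370 -0.210051 = -0.207684;  D = +0.001101+0.207681i
d^3_{2,0}: k∈[0..1] ⇒ +0.000077 -0.020367 = -0.020290;  D = +0.020289-0.000215i
d^3_{3,0}: single k=0 term ⇒ -0.001020;  D = -0.000016-0.001020i
Y_3^{m'}(θ=2.0119,φ=0.0612) and Σ D·Y over m':
  (+0.0000-0.0010i)·(+0.3033-0.0563i)  (+0.0203+0.0002i)·(-0.3541+0.0436i)  (-0.0011+0.2077i)·(-0.0259+0.0016i)  (-0.9555+0.0000i)·(+0.3328+0.0000i)  (+0.0011+0.2077i)·(+0.0259+0.0016i)  (+0.0203-0.0002i)·(-0.3541-0.0436i)  (-0.0000-0.0010i)·(-0.3033-0.0563i)
Y_3^0(R⁻¹ n̂) = -0.333039+0.000000i

Re=-0.3330 Im=0.0000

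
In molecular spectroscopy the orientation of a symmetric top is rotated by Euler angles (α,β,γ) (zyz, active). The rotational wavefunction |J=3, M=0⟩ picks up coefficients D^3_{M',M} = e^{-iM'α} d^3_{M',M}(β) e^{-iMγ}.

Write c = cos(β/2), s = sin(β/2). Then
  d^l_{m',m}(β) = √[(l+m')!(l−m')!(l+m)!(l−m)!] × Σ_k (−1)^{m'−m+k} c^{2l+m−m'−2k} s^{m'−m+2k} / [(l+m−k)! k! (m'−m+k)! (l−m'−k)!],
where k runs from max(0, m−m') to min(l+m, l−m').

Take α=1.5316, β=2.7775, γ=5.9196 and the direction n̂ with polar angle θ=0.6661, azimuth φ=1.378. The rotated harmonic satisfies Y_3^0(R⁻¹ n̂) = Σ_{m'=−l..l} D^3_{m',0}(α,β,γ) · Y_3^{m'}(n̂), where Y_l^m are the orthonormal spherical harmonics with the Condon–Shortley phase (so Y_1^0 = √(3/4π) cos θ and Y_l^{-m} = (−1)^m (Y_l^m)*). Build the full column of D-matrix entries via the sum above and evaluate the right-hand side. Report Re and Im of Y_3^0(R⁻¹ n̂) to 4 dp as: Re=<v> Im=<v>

Need the full column D^3_{m',0} for m'=−3..3 at α=1.5316, β=2.7775, γ=5.9196.
cos(β/2)=0.181042, sin(β/2)=0.983475
d^3_{-3,0}: single k=3 term ⇒ +0.025243;  D = -0.002962-0.025069i
d^3_{-2,0}: k∈[2..3] ⇒ +0.005691 -0.167948 = -0.162257;  D = +0.161759-0.012707i
d^3_{-1,0}: k∈[1..3] ⇒ +0.000663 -0.058660 +0.577017 = +0.519019;  D = +0.020338+0.518620i
d^3_{0,0}: k∈[0..3] ⇒ +0.000035 -0.009352 +0.275967 -0.904859 = -0.638208;  D = -0.638208+0.000000i
d^3_{1,0}: k∈[0..2] ⇒ -0.000663 +0.058660 -0.577017 = -0.519019;  D = -0.020338+0.518620i
d^3_{2,0}: k∈[0..1] ⇒ +0.005691 -0.167948 = -0.162257;  D = +0.161759+0.012707i
d^3_{3,0}: single k=0 term ⇒ -0.025243;  D = +0.002962-0.025069i
Y_3^{m'}(θ=0.6661,φ=1.378) and Σ D·Y over m':
  (-0.0030-0.0251i)·(-0.0538+0.0824i)  (+0.1618-0.0127i)·(-0.2843-0.1154i)  (+0.0203+0.5186i)·(+0.0800-0.4098i)  (-0.6382+0.0000i)·(+0.0267+0.0000i)  (-0.0203+0.5186i)·(-0.0800-0.4098i)  (+0.1618+0.0127i)·(-0.2843+0.1154i)  (+0.0030-0.0251i)·(+0.0538+0.0824i)
Y_3^0(R⁻¹ n̂) = +0.320861+0.000000i

Re=0.3209 Im=0.0000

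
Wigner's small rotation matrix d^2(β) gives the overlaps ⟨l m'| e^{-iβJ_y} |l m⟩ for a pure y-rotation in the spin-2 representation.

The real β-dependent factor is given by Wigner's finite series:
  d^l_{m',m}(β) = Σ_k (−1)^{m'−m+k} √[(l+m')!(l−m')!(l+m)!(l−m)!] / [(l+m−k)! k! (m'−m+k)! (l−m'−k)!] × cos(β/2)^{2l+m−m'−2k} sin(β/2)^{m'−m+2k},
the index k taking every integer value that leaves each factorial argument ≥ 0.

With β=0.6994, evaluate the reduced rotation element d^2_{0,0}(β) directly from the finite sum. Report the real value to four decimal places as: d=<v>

d=0.3784

d^2_{0,0}(β=0.6994) via Wigner's sum:
Half-angle: c=0.939476, s=0.342616. N=√(2·2·2·2)=4.000000
Admissible k: 0..2 (factorial args all ≥0)
  k=0: (−1)^0·4.0000/(4)·0.9395^4·0.3426^0 = +0.779008
  k=1: (−1)^1·4.0000/(1)·0.9395^2·0.3426^2 = -0.414425
  k=2: (−1)^2·4.0000/(4)·0.9395^0·0.3426^4 = +0.013779
d^2_{0,0}(0.6994) = +0.779008 -0.414425 +0.013779 = +0.378362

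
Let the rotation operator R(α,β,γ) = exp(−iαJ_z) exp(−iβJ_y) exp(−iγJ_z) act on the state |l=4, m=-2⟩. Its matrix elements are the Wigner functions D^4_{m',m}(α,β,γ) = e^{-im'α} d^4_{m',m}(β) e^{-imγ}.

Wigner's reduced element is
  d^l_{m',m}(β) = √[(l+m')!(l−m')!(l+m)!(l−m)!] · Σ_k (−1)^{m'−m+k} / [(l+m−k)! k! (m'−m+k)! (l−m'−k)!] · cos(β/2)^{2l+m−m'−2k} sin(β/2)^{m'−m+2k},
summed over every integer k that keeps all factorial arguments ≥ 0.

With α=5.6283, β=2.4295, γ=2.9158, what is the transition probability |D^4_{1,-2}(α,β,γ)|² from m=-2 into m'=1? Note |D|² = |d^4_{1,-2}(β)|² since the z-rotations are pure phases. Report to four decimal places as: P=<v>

P=0.1224

Split into d^4_{1,-2}(β=2.4295) × two z-phases.
With c≡cos(β/2)=0.348571 and s≡sin(β/2)=0.937282, N=[120·6·2·720]^{1/2}=1018.233765
Admissible k: 0..2 (factorial args all ≥0)
  k=0: (−1)^3·1018.2338/(72)·0.3486^5·0.9373^3 = -0.059922
  k=1: (−1)^4·1018.2338/(48)·0.3486^3·0.9373^5 = +0.649880
  k=2: (−1)^5·1018.2338/(240)·0.3486^1·0.9373^7 = -0.939768
d^4_{1,-2}(2.4295) = -0.059922 +0.649880 -0.939768 = -0.349810
|D^4_{1,-2}|² = |d^4_{1,-2}(β)|² = (-0.349810)² = 0.122367 (the z-rotation phases have unit modulus)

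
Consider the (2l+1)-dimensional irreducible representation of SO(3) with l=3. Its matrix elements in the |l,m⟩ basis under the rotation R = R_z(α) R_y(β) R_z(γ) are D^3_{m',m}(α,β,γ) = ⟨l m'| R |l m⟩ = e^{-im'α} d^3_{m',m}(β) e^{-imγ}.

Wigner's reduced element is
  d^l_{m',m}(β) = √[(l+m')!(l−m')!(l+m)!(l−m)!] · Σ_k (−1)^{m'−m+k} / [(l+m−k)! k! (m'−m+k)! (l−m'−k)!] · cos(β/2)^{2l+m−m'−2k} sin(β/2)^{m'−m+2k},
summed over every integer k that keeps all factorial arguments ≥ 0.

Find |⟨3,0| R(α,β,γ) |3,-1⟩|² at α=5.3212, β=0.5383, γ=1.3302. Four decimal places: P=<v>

P=0.3555

D^3_{0,-1}(5.3212,0.5383,1.3302) = e^{-i·0·5.3212}·d^3_{0,-1}(0.5383)·e^{-i·-1·1.3302}. Compute d first:
With c≡cos(β/2)=0.963997 and s≡sin(β/2)=0.265912, N=[6·6·2·24]^{1/2}=41.569219
k∈{0,1,2} keeps every argument non-negative
  k=0: (−1)^1·41.5692/(12)·0.9640^5·0.2659^1 = -0.766845
  k=1: (−1)^2·41.5692/(4)·0.9640^3·0.2659^3 = +0.175047
  k=2: (−1)^3·41.5692/(12)·0.9640^1·0.2659^5 = -0.004440
d^3_{0,-1}(0.5383) = -0.766845 +0.175047 -0.004440 = -0.596238
|D^3_{0,-1}|² = |d^3_{0,-1}(β)|² = (-0.596238)² = 0.355500 (the z-rotation phases have unit modulus)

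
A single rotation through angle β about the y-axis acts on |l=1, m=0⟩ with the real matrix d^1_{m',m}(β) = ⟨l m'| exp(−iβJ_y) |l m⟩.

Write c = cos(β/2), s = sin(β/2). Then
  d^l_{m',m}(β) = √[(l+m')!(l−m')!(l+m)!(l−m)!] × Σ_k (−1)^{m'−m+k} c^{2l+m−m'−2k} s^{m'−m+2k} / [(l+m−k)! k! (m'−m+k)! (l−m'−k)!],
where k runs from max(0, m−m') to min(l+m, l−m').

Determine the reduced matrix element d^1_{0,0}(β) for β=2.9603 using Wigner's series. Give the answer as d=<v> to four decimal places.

d^1_{0,0}(β=2.9603) via Wigner's sum:
With c≡cos(β/2)=0.090522 and s≡sin(β/2)=0.995894, N=[1·1·1·1]^{1/2}=1.000000
k: max(0,(0)−(0))=0 … min(1+(0),1−(0))=1
  k=0: (−1)^0·1.0000/(1)·0.0905^2·0.9959^0 = +0.008194
  k=1: (−1)^1·1.0000/(1)·0.0905^0·0.9959^2 = -0.991806
d^1_{0,0}(2.9603) = +0.008194 -0.991806 = -0.983611

d=-0.9836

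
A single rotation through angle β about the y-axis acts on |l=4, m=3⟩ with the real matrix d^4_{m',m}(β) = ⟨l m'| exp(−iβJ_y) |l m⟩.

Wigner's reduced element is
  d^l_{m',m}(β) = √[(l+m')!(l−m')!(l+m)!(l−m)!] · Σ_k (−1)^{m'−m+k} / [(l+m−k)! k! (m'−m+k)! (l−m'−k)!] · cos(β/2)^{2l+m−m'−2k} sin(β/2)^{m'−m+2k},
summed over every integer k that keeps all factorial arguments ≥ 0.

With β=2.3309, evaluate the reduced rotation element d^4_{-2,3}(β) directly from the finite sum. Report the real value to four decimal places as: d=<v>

d=-0.3655

d^4_{-2,3}(β=2.3309) via Wigner's sum:
Half-angle: c=0.394337, s=0.918966. N=√(2·720·5040·1)=2693.993318
k∈{5,6} keeps every argument non-negative
  k=5: (−1)^0·2693.9933/(240)·0.3943^3·0.9190^5 = +0.451113
  k=6: (−1)^1·2693.9933/(720)·0.3943^1·0.9190^7 = -0.816634
d^4_{-2,3}(2.3309) = +0.451113 -0.816634 = -0.365521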